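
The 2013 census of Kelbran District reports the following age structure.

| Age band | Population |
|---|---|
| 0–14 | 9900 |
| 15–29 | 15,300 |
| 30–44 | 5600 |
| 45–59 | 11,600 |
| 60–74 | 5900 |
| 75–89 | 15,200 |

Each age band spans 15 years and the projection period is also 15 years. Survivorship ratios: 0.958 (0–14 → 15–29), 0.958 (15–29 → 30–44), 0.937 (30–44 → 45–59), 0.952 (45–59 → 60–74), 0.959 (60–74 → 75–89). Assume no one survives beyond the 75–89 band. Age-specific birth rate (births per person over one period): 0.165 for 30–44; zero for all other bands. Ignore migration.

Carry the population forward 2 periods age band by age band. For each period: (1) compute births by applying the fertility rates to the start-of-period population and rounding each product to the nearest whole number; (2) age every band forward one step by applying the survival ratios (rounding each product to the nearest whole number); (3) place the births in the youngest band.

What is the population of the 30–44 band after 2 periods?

Call the groups 1 to 6, youngest first.
After projecting period 1:
Births: 5600 * 0.165 = 924
Group 2: 9900 * 0.958 = 9484
Group 3: 15300 * 0.958 = 14657
Group 4: 5600 * 0.937 = 5247
Group 5: 11600 * 0.952 = 11043
Group 6: 5900 * 0.959 = 5658
Population now: 0–14=924, 15–29=9484, 30–44=14657, 45–59=5247, 60–74=11043, 75–89=5658
After projecting period 2:
Births: 14657 * 0.165 = 2418
Group 2: 924 * 0.958 = 885
Group 3: 9484 * 0.958 = 9086
Group 4: 14657 * 0.937 = 13734
Group 5: 5247 * 0.952 = 4995
Group 6: 11043 * 0.959 = 10590
Population now: 0–14=2418, 15–29=885, 30–44=9086, 45–59=13734, 60–74=4995, 75–89=10590

9086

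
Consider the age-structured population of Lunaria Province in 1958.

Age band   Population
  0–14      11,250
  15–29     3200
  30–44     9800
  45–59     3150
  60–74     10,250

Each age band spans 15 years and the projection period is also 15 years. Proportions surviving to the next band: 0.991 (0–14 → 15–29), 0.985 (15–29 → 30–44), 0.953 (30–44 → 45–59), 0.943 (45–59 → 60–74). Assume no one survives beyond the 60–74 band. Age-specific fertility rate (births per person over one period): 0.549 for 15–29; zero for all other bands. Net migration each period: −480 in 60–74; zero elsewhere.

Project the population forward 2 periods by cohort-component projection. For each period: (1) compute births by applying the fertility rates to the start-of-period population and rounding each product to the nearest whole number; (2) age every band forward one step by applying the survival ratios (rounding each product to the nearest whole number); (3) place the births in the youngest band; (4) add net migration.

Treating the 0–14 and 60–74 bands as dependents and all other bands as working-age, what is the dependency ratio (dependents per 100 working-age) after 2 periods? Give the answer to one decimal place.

91.9

Let group 1 be 0–14 through group 5 = 60–74.
After projecting period 1:
Births: 3200 × 0.549 = 1757
Group 2: 11250 × 0.991 = 11149
Group 3: 3200 × 0.985 = 3152
Group 4: 9800 × 0.953 = 9339
Group 5: 3150 × 0.943 = 2970
Net migration: Group 5 − 480 → 2490
→ [1757, 11149, 3152, 9339, 2490]
After projecting period 2:
Births: 11149 × 0.549 = 6121
Group 2: 1757 × 0.991 = 1741
Group 3: 11149 × 0.985 = 10982
Group 4: 3152 × 0.953 = 3004
Group 5: 9339 × 0.943 = 8807
Net migration: Group 5 − 480 → 8327
→ [6121, 1741, 10982, 3004, 8327]
Dependents (band 0–14 + band 60–74) = 6121 + 8327 = 14448; working-age = 15727; ratio = 14448/15727 × 100 = 91.9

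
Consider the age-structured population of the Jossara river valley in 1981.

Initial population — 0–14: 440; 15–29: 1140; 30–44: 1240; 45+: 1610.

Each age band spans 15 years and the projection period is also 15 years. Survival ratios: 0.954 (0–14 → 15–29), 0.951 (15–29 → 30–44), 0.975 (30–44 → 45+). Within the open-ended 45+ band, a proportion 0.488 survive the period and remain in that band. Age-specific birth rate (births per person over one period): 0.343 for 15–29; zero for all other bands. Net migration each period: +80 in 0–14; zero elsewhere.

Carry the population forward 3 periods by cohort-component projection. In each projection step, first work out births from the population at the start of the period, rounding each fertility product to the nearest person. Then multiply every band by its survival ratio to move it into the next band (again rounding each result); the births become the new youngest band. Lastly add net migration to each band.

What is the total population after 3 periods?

Call the bands 1 to 4, youngest first.
Period 1:
Births: 1140 * 0.343 = 391
Band 2: 440 * 0.954 = 420
Band 3: 1140 * 0.951 = 1084
Band 4: 1240 * 0.975 + 1610 * 0.488 = 1209 + 786 = 1995
Net migration: Band 1 + 80 → 471
Population now: 0–14=471, 15–29=420, 30–44=1084, 45+=1995
Period 2:
Births: 420 * 0.343 = 144
Band 2: 471 * 0.954 = 449
Band 3: 420 * 0.951 = 399
Band 4: 1084 * 0.975 + 1995 * 0.488 = 1057 + 974 = 2031
Net migration: Band 1 + 80 → 224
Population now: 0–14=224, 15–29=449, 30–44=399, 45+=2031
Period 3:
Births: 449 * 0.343 = 154
Band 2: 224 * 0.954 = 214
Band 3: 449 * 0.951 = 427
Band 4: 399 * 0.975 + 2031 * 0.488 = 389 + 991 = 1380
Net migration: Band 1 + 80 → 234
Population now: 0–14=234, 15–29=214, 30–44=427, 45+=1380
Total after period 3: 234 + 214 + 427 + 1380 = 2255

2255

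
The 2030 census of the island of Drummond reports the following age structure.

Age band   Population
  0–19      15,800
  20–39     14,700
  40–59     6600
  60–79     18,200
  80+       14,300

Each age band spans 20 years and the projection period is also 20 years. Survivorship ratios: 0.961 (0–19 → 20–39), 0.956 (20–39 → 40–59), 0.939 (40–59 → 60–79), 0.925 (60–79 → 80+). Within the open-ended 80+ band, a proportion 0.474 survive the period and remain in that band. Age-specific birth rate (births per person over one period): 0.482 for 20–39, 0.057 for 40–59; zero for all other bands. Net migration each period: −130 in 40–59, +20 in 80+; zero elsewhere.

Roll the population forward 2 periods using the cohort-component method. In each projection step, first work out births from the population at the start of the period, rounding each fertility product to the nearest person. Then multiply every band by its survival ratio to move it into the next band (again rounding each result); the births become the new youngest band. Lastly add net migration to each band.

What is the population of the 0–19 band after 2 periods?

— Period 1 —
Births: 14700 * 0.482 = 7085  |  6600 * 0.057 = 376 → total 7461
20–39: 15800 * 0.961 = 15184
40–59: 14700 * 0.956 = 14053
60–79: 6600 * 0.939 = 6197
80+: 18200 * 0.925 + 14300 * 0.474 = 16835 + 6778 = 23613
Net migration: 40–59 − 130 → 13923; 80+ + 20 → 23633
Giving 7461 / 15184 / 13923 / 6197 / 23633.
— Period 2 —
Births: 15184 * 0.482 = 7319  |  13923 * 0.057 = 794 → total 8113
20–39: 7461 * 0.961 = 7170
40–59: 15184 * 0.956 = 14516
60–79: 13923 * 0.939 = 13074
80+: 6197 * 0.925 + 23633 * 0.474 = 5732 + 11202 = 16934
Net migration: 40–59 − 130 → 14386; 80+ + 20 → 16954
Giving 8113 / 7170 / 14386 / 13074 / 16954.

8113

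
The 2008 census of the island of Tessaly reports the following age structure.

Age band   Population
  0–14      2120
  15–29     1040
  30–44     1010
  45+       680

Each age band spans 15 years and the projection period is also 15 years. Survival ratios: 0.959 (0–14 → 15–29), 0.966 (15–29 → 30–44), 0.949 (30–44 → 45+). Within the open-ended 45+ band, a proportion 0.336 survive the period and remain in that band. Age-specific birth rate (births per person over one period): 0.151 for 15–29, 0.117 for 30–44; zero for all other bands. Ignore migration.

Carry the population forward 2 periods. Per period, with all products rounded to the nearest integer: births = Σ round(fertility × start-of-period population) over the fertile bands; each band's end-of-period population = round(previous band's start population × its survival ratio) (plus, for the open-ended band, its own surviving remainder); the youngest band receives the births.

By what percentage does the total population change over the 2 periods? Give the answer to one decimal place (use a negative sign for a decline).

-17.4

— Period 1 —
Births: 1040 × 0.151 = 157 ; 1010 × 0.117 = 118 — total 275
15–29: 2120 × 0.959 = 2033
30–44: 1040 × 0.966 = 1005
45+: 1010 × 0.949 + 680 × 0.336 = 958 + 228 = 1186
→ [275, 2033, 1005, 1186]
— Period 2 —
Births: 2033 × 0.151 = 307 ; 1005 × 0.117 = 118 — total 425
15–29: 275 × 0.959 = 264
30–44: 2033 × 0.966 = 1964
45+: 1005 × 0.949 + 1186 × 0.336 = 954 + 398 = 1352
→ [425, 264, 1964, 1352]
Total: 4850 → 4005; change = -845; percentage change = -17.4%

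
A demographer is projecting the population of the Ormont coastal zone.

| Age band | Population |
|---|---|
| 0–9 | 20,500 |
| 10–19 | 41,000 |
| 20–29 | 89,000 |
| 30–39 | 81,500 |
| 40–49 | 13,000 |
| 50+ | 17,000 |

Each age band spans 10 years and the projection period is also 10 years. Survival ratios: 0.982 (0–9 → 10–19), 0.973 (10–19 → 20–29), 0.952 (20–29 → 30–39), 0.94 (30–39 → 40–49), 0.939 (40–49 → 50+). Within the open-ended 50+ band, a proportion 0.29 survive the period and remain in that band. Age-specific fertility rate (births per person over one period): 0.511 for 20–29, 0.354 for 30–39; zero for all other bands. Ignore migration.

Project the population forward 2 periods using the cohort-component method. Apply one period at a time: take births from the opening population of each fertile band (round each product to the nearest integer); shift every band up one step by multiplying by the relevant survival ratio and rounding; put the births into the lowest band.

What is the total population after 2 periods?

337487

(Bands numbered youngest = 1 to oldest = 6.)
Period 1:
Births: 89000 × 0.511 = 45479, 81500 × 0.354 = 28851 — total 74330
Band 2: 20500 × 0.982 = 20131
Band 3: 41000 × 0.973 = 39893
Band 4: 89000 × 0.952 = 84728
Band 5: 81500 × 0.94 = 76610
Band 6: 13000 × 0.939 + 17000 × 0.29 = 12207 + 4930 = 17137
Giving 74330 / 20131 / 39893 / 84728 / 76610 / 17137.
Period 2:
Births: 39893 × 0.511 = 20385, 84728 × 0.354 = 29994 — total 50379
Band 2: 74330 × 0.982 = 72992
Band 3: 20131 × 0.973 = 19587
Band 4: 39893 × 0.952 = 37978
Band 5: 84728 × 0.94 = 79644
Band 6: 76610 × 0.939 + 17137 × 0.29 = 71937 + 4970 = 76907
Giving 50379 / 72992 / 19587 / 37978 / 79644 / 76907.
Total after period 2: 50379 + 72992 + 19587 + 37978 + 79644 + 76907 = 337487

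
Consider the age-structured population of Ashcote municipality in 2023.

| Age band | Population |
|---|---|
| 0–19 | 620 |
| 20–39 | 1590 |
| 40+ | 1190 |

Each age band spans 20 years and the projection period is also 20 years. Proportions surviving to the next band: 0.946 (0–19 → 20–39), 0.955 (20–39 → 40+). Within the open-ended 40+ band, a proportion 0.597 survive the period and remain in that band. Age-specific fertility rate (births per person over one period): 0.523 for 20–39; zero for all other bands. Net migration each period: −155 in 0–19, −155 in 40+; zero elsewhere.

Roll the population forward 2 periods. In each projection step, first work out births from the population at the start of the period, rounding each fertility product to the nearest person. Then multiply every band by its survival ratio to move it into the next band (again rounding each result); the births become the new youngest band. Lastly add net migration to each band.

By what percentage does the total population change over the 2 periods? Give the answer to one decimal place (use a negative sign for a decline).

Numbering the groups 1..3 from youngest to oldest:
Period 1.
Births: 1590 * 0.523 = 832
Group 2: 620 * 0.946 = 587
Group 3: 1590 * 0.955 + 1190 * 0.597 = 1518 + 710 = 2228
Net migration: Group 1 − 155 → 677; Group 3 − 155 → 2073
Giving 677 / 587 / 2073.
Period 2.
Births: 587 * 0.523 = 307
Group 2: 677 * 0.946 = 640
Group 3: 587 * 0.955 + 2073 * 0.597 = 561 + 1238 = 1799
Net migration: Group 1 − 155 → 152; Group 3 − 155 → 1644
Giving 152 / 640 / 1644.
Total: 3400 → 2436; change = -964; percentage change = -28.4%

-28.4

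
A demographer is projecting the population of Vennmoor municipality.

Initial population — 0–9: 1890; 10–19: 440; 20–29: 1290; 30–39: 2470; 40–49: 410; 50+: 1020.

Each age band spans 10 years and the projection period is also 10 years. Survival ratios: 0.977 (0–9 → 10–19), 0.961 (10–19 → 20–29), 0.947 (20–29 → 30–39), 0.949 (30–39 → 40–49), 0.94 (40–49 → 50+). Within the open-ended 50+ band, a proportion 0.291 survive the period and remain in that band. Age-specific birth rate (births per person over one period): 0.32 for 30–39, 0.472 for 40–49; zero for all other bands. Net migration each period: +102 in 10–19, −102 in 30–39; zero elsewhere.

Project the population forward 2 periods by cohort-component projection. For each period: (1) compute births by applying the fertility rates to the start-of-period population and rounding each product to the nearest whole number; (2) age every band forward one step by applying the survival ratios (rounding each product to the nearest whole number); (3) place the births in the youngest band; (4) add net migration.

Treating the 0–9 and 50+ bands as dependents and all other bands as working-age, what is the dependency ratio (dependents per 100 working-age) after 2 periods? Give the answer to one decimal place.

89.9

[period 1]
Births: 2470 × 0.32 = 790  |  410 × 0.472 = 194 → 984
10–19: 1890 × 0.977 = 1847
20–29: 440 × 0.961 = 423
30–39: 1290 × 0.947 = 1222
40–49: 2470 × 0.949 = 2344
50+: 410 × 0.94 + 1020 × 0.291 = 385 + 297 = 682
Net migration: 10–19 + 102 → 1949; 30–39 − 102 → 1120
Population now: 0–9=984, 10–19=1949, 20–29=423, 30–39=1120, 40–49=2344, 50+=682
[period 2]
Births: 1120 × 0.32 = 358  |  2344 × 0.472 = 1106 → 1464
10–19: 984 × 0.977 = 961
20–29: 1949 × 0.961 = 1873
30–39: 423 × 0.947 = 401
40–49: 1120 × 0.949 = 1063
50+: 2344 × 0.94 + 682 × 0.291 = 2203 + 198 = 2401
Net migration: 10–19 + 102 → 1063; 30–39 − 102 → 299
Population now: 0–9=1464, 10–19=1063, 20–29=1873, 30–39=299, 40–49=1063, 50+=2401
Dependents (band 0–9 + band 50+) = 1464 + 2401 = 3865; working-age = 4298; ratio = 3865/4298 × 100 = 89.9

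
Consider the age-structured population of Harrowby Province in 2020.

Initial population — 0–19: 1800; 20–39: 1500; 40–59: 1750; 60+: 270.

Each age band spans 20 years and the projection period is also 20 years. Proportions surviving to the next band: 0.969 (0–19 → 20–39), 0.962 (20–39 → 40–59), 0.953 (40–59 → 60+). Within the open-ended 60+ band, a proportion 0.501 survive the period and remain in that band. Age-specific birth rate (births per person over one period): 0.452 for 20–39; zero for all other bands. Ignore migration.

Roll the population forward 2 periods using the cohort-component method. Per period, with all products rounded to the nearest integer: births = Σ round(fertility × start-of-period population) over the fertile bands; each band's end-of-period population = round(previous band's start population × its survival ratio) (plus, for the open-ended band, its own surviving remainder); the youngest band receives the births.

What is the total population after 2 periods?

Let group 1 be 0–19 through group 4 = 60+.
— Period 1 —
Births: 1500 × 0.452 = 678
Group 2: 1800 × 0.969 = 1744
Group 3: 1500 × 0.962 = 1443
Group 4: 1750 × 0.953 + 270 × 0.501 = 1668 + 135 = 1803
Population now: 0–19=678, 20–39=1744, 40–59=1443, 60+=1803
— Period 2 —
Births: 1744 × 0.452 = 788
Group 2: 678 × 0.969 = 657
Group 3: 1744 × 0.962 = 1678
Group 4: 1443 × 0.953 + 1803 × 0.501 = 1375 + 903 = 2278
Population now: 0–19=788, 20–39=657, 40–59=1678, 60+=2278
Total after period 2: 788 + 657 + 1678 + 2278 = 5401

5401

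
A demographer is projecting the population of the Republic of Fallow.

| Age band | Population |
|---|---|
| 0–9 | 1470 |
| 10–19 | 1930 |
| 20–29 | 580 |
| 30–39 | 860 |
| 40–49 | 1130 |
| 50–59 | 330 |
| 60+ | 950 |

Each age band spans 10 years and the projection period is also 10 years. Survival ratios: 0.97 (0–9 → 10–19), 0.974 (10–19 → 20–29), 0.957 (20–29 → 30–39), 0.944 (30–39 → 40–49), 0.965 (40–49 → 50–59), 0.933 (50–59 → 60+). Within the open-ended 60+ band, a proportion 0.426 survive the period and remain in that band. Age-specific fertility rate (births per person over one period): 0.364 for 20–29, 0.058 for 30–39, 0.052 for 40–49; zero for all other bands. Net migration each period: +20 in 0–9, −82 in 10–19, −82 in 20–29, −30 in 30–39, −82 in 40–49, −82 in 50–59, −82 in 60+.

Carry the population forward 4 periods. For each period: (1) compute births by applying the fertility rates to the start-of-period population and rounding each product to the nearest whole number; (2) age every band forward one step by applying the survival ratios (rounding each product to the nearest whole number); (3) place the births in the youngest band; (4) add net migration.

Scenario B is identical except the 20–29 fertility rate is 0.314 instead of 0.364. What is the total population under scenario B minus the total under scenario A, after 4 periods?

-188

After projecting period 1:
Births: 580 × 0.364 = 211, 860 × 0.058 = 50, 1130 × 0.052 = 59 ⇒ total 320
10–19: 1470 × 0.97 = 1426
20–29: 1930 × 0.974 = 1880
30–39: 580 × 0.957 = 555
40–49: 860 × 0.944 = 812
50–59: 1130 × 0.965 = 1090
60+: 330 × 0.933 + 950 × 0.426 = 308 + 405 = 713
Net migration: 0–9 + 20 → 340; 10–19 − 82 → 1344; 20–29 − 82 → 1798; 30–39 − 30 → 525; 40–49 − 82 → 730; 50–59 − 82 → 1008; 60+ − 82 → 631
Population now: 0–9=340, 10–19=1344, 20–29=1798, 30–39=525, 40–49=730, 50–59=1008, 60+=631
After projecting period 2:
Births: 1798 × 0.364 = 654, 525 × 0.058 = 30, 730 × 0.052 = 38 ⇒ total 722
10–19: 340 × 0.97 = 330
20–29: 1344 × 0.974 = 1309
30–39: 1798 × 0.957 = 1721
40–49: 525 × 0.944 = 496
50–59: 730 × 0.965 = 704
60+: 1008 × 0.933 + 631 × 0.426 = 940 + 269 = 1209
Net migration: 0–9 + 20 → 742; 10–19 − 82 → 248; 20–29 − 82 → 1227; 30–39 − 30 → 1691; 40–49 − 82 → 414; 50–59 − 82 → 622; 60+ − 82 → 1127
Population now: 0–9=742, 10–19=248, 20–29=1227, 30–39=1691, 40–49=414, 50–59=622, 60+=1127
After projecting period 3:
Births: 1227 × 0.364 = 447, 1691 × 0.058 = 98, 414 × 0.052 = 22 ⇒ total 567
10–19: 742 × 0.97 = 720
20–29: 248 × 0.974 = 242
30–39: 1227 × 0.957 = 1174
40–49: 1691 × 0.944 = 1596
50–59: 414 × 0.965 = 400
60+: 622 × 0.933 + 1127 × 0.426 = 580 + 480 = 1060
Net migration: 0–9 + 20 → 587; 10–19 − 82 → 638; 20–29 − 82 → 160; 30–39 − 30 → 1144; 40–49 − 82 → 1514; 50–59 − 82 → 318; 60+ − 82 → 978
Population now: 0–9=587, 10–19=638, 20–29=160, 30–39=1144, 40–49=1514, 50–59=318, 60+=978
After projecting period 4:
Births: 160 × 0.364 = 58, 1144 × 0.058 = 66, 1514 × 0.052 = 79 ⇒ total 203
10–19: 587 × 0.97 = 569
20–29: 638 × 0.974 = 621
30–39: 160 × 0.957 = 153
40–49: 1144 × 0.944 = 1080
50–59: 1514 × 0.965 = 1461
60+: 318 × 0.933 + 978 × 0.426 = 297 + 417 = 714
Net migration: 0–9 + 20 → 223; 10–19 − 82 → 487; 20–29 − 82 → 539; 30–39 − 30 → 123; 40–49 − 82 → 998; 50–59 − 82 → 1379; 60+ − 82 → 632
Population now: 0–9=223, 10–19=487, 20–29=539, 30–39=123, 40–49=998, 50–59=1379, 60+=632
Scenario A total after 4 periods: 4381
Scenario B projection —
After projecting period 1:
Births: 580 × 0.314 = 182, 860 × 0.058 = 50, 1130 × 0.052 = 59 ⇒ total 291
10–19: 1470 × 0.97 = 1426
20–29: 1930 × 0.974 = 1880
30–39: 580 × 0.957 = 555
40–49: 860 × 0.944 = 812
50–59: 1130 × 0.965 = 1090
60+: 330 × 0.933 + 950 × 0.426 = 308 + 405 = 713
Net migration: 0–9 + 20 → 311; 10–19 − 82 → 1344; 20–29 − 82 → 1798; 30–39 − 30 → 525; 40–49 − 82 → 730; 50–59 − 82 → 1008; 60+ − 82 → 631
Population now: 0–9=311, 10–19=1344, 20–29=1798, 30–39=525, 40–49=730, 50–59=1008, 60+=631
After projecting period 2:
Births: 1798 × 0.314 = 565, 525 × 0.058 = 30, 730 × 0.052 = 38 ⇒ total 633
10–19: 311 × 0.97 = 302
20–29: 1344 × 0.974 = 1309
30–39: 1798 × 0.957 = 1721
40–49: 525 × 0.944 = 496
50–59: 730 × 0.965 = 704
60+: 1008 × 0.933 + 631 × 0.426 = 940 + 269 = 1209
Net migration: 0–9 + 20 → 653; 10–19 − 82 → 220; 20–29 − 82 → 1227; 30–39 − 30 → 1691; 40–49 − 82 → 414; 50–59 − 82 → 622; 60+ − 82 → 1127
Population now: 0–9=653, 10–19=220, 20–29=1227, 30–39=1691, 40–49=414, 50–59=622, 60+=1127
After projecting period 3:
Births: 1227 × 0.314 = 385, 1691 × 0.058 = 98, 414 × 0.052 = 22 ⇒ total 505
10–19: 653 × 0.97 = 633
20–29: 220 × 0.974 = 214
30–39: 1227 × 0.957 = 1174
40–49: 1691 × 0.944 = 1596
50–59: 414 × 0.965 = 400
60+: 622 × 0.933 + 1127 × 0.426 = 580 + 480 = 1060
Net migration: 0–9 + 20 → 525; 10–19 − 82 → 551; 20–29 − 82 → 132; 30–39 − 30 → 1144; 40–49 − 82 → 1514; 50–59 − 82 → 318; 60+ − 82 → 978
Population now: 0–9=525, 10–19=551, 20–29=132, 30–39=1144, 40–49=1514, 50–59=318, 60+=978
After projecting period 4:
Births: 132 × 0.314 = 41, 1144 × 0.058 = 66, 1514 × 0.052 = 79 ⇒ total 186
10–19: 525 × 0.97 = 509
20–29: 551 × 0.974 = 537
30–39: 132 × 0.957 = 126
40–49: 1144 × 0.944 = 1080
50–59: 1514 × 0.965 = 1461
60+: 318 × 0.933 + 978 × 0.426 = 297 + 417 = 714
Net migration: 0–9 + 20 → 206; 10–19 − 82 → 427; 20–29 − 82 → 455; 30–39 − 30 → 96; 40–49 − 82 → 998; 50–59 − 82 → 1379; 60+ − 82 → 632
Population now: 0–9=206, 10–19=427, 20–29=455, 30–39=96, 40–49=998, 50–59=1379, 60+=632
Scenario B total after 4 periods: 4193
Difference B − A = 4193 − 4381 = -188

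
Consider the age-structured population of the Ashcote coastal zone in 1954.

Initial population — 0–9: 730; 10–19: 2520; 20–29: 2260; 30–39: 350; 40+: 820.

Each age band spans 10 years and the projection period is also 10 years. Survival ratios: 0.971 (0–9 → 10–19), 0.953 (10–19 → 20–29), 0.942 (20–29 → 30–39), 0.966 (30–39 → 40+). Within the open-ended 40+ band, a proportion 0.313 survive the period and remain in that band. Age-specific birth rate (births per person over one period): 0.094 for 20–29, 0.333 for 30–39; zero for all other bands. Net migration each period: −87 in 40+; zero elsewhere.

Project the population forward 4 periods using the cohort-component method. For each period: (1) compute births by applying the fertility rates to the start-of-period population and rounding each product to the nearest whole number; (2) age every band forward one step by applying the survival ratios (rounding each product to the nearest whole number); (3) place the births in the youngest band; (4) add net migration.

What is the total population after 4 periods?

Period 1.
Births: 2260 × 0.094 = 212, 350 × 0.333 = 117 → 329
10–19: 730 × 0.971 = 709
20–29: 2520 × 0.953 = 2402
30–39: 2260 × 0.942 = 2129
40+: 350 × 0.966 + 820 × 0.313 = 338 + 257 = 595
Net migration: 40+ − 87 → 508
→ [329, 709, 2402, 2129, 508]
Period 2.
Births: 2402 × 0.094 = 226, 2129 × 0.333 = 709 → 935
10–19: 329 × 0.971 = 319
20–29: 709 × 0.953 = 676
30–39: 2402 × 0.942 = 2263
40+: 2129 × 0.966 + 508 × 0.313 = 2057 + 159 = 2216
Net migration: 40+ − 87 → 2129
→ [935, 319, 676, 2263, 2129]
Period 3.
Births: 676 × 0.094 = 64, 2263 × 0.333 = 754 → 818
10–19: 935 × 0.971 = 908
20–29: 319 × 0.953 = 304
30–39: 676 × 0.942 = 637
40+: 2263 × 0.966 + 2129 × 0.313 = 2186 + 666 = 2852
Net migration: 40+ − 87 → 2765
→ [818, 908, 304, 637, 2765]
Period 4.
Births: 304 × 0.094 = 29, 637 × 0.333 = 212 → 241
10–19: 818 × 0.971 = 794
20–29: 908 × 0.953 = 865
30–39: 304 × 0.942 = 286
40+: 637 × 0.966 + 2765 × 0.313 = 615 + 865 = 1480
Net migration: 40+ − 87 → 1393
→ [241, 794, 865, 286, 1393]
Total after period 4: 241 + 794 + 865 + 286 + 1393 = 3579

3579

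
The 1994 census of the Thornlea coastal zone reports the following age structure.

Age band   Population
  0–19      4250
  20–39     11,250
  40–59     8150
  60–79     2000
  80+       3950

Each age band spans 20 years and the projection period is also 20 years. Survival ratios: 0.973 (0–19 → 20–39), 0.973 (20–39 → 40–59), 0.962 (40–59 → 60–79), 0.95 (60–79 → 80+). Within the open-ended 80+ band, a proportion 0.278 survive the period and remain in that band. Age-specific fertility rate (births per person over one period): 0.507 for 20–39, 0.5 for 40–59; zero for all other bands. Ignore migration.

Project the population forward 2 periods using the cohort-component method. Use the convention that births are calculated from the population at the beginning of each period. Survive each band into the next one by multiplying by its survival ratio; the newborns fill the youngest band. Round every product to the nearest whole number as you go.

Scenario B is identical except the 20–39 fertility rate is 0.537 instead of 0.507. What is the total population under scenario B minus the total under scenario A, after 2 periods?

452

Call the bands 1 to 5, youngest first.
— Period 1 —
Births: 11250 * 0.507 = 5704  |  8150 * 0.5 = 4075 ⇒ total 9779
Band 2: 4250 * 0.973 = 4135
Band 3: 11250 * 0.973 = 10946
Band 4: 8150 * 0.962 = 7840
Band 5: 2000 * 0.95 + 3950 * 0.278 = 1900 + 1098 = 2998
Population now: 0–19=9779, 20–39=4135, 40–59=10946, 60–79=7840, 80+=2998
— Period 2 —
Births: 4135 * 0.507 = 2096  |  10946 * 0.5 = 5473 ⇒ total 7569
Band 2: 9779 * 0.973 = 9515
Band 3: 4135 * 0.973 = 4023
Band 4: 10946 * 0.962 = 10530
Band 5: 7840 * 0.95 + 2998 * 0.278 = 7448 + 833 = 8281
Population now: 0–19=7569, 20–39=9515, 40–59=4023, 60–79=10530, 80+=8281
Scenario A total after 2 periods: 39918
Scenario B projection —
— Period 1 —
Births: 11250 * 0.537 = 6041  |  8150 * 0.5 = 4075 ⇒ total 10116
Band 2: 4250 * 0.973 = 4135
Band 3: 11250 * 0.973 = 10946
Band 4: 8150 * 0.962 = 7840
Band 5: 2000 * 0.95 + 3950 * 0.278 = 1900 + 1098 = 2998
Population now: 0–19=10116, 20–39=4135, 40–59=10946, 60–79=7840, 80+=2998
— Period 2 —
Births: 4135 * 0.537 = 2220  |  10946 * 0.5 = 5473 ⇒ total 7693
Band 2: 10116 * 0.973 = 9843
Band 3: 4135 * 0.973 = 4023
Band 4: 10946 * 0.962 = 10530
Band 5: 7840 * 0.95 + 2998 * 0.278 = 7448 + 833 = 8281
Population now: 0–19=7693, 20–39=9843, 40–59=4023, 60–79=10530, 80+=8281
Scenario B total after 2 periods: 40370
Difference B − A = 40370 − 39918 = 452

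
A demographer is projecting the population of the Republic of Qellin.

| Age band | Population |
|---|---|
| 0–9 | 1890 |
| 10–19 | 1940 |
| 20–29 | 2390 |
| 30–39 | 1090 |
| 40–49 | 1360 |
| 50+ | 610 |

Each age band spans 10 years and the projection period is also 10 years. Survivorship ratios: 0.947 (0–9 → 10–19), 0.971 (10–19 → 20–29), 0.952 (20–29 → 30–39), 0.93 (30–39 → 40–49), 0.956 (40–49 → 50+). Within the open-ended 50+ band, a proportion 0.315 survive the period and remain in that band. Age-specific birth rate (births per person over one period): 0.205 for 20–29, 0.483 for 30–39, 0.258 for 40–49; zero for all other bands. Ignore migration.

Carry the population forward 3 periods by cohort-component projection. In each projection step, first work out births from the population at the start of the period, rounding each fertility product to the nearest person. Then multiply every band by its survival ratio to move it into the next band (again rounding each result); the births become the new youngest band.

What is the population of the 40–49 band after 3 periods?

— Period 1 —
Births: 2390 * 0.205 = 490 ; 1090 * 0.483 = 526 ; 1360 * 0.258 = 351 → total 1367
10–19: 1890 * 0.947 = 1790
20–29: 1940 * 0.971 = 1884
30–39: 2390 * 0.952 = 2275
40–49: 1090 * 0.93 = 1014
50+: 1360 * 0.956 + 610 * 0.315 = 1300 + 192 = 1492
End of period: [1367, 1790, 1884, 2275, 1014, 1492]
— Period 2 —
Births: 1884 * 0.205 = 386 ; 2275 * 0.483 = 1099 ; 1014 * 0.258 = 262 → total 1747
10–19: 1367 * 0.947 = 1295
20–29: 1790 * 0.971 = 1738
30–39: 1884 * 0.952 = 1794
40–49: 2275 * 0.93 = 2116
50+: 1014 * 0.956 + 1492 * 0.315 = 969 + 470 = 1439
End of period: [1747, 1295, 1738, 1794, 2116, 1439]
— Period 3 —
Births: 1738 * 0.205 = 356 ; 1794 * 0.483 = 867 ; 2116 * 0.258 = 546 → total 1769
10–19: 1747 * 0.947 = 1654
20–29: 1295 * 0.971 = 1257
30–39: 1738 * 0.952 = 1655
40–49: 1794 * 0.93 = 1668
50+: 2116 * 0.956 + 1439 * 0.315 = 2023 + 453 = 2476
End of period: [1769, 1654, 1257, 1655, 1668, 2476]

1668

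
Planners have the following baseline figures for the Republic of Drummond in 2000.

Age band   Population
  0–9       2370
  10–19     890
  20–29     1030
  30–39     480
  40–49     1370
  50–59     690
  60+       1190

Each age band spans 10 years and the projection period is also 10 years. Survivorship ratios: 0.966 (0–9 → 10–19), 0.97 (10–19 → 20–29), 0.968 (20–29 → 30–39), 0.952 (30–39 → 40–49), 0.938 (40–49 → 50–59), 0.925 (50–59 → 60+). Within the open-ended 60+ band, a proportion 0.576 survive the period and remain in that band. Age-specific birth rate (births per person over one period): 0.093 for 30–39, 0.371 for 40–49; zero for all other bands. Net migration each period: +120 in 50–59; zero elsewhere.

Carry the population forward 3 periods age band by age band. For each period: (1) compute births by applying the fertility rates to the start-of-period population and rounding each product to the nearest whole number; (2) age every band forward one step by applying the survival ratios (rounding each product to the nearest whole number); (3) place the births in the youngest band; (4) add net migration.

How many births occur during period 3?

(Groups numbered youngest = 1 to oldest = 7.)
Period 1.
Births: 480 × 0.093 = 45, 1370 × 0.371 = 508 → total 553
Group 2: 2370 × 0.966 = 2289
Group 3: 890 × 0.97 = 863
Group 4: 1030 × 0.968 = 997
Group 5: 480 × 0.952 = 457
Group 6: 1370 × 0.938 = 1285
Group 7: 690 × 0.925 + 1190 × 0.576 = 638 + 685 = 1323
Net migration: Group 6 + 120 → 1405
Giving 553 / 2289 / 863 / 997 / 457 / 1405 / 1323.
Period 2.
Births: 997 × 0.093 = 93, 457 × 0.371 = 170 → total 263
Group 2: 553 × 0.966 = 534
Group 3: 2289 × 0.97 = 2220
Group 4: 863 × 0.968 = 835
Group 5: 997 × 0.952 = 949
Group 6: 457 × 0.938 = 429
Group 7: 1405 × 0.925 + 1323 × 0.576 = 1300 + 762 = 2062
Net migration: Group 6 + 120 → 549
Giving 263 / 534 / 2220 / 835 / 949 / 549 / 2062.
Period 3.
Births: 835 × 0.093 = 78, 949 × 0.371 = 352 → total 430
Group 2: 263 × 0.966 = 254
Group 3: 534 × 0.97 = 518
Group 4: 2220 × 0.968 = 2149
Group 5: 835 × 0.952 = 795
Group 6: 949 × 0.938 = 890
Group 7: 549 × 0.925 + 2062 × 0.576 = 508 + 1188 = 1696
Net migration: Group 6 + 120 → 1010
Giving 430 / 254 / 518 / 2149 / 795 / 1010 / 1696.

430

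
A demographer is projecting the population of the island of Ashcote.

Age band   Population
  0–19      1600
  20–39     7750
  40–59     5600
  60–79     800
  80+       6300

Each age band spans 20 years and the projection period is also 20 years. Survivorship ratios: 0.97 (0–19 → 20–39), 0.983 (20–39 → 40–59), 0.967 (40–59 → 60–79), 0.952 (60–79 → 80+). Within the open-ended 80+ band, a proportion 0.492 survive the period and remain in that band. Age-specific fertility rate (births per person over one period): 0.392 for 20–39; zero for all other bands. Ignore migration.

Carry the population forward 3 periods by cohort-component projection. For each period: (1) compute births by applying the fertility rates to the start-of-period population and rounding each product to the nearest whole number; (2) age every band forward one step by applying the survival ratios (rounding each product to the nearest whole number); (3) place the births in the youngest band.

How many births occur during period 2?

— Period 1 —
Births: 7750 * 0.392 = 3038
20–39: 1600 * 0.97 = 1552
40–59: 7750 * 0.983 = 7618
60–79: 5600 * 0.967 = 5415
80+: 800 * 0.952 + 6300 * 0.492 = 762 + 3100 = 3862
Population now: 0–19=3038, 20–39=1552, 40–59=7618, 60–79=5415, 80+=3862
— Period 2 —
Births: 1552 * 0.392 = 608
20–39: 3038 * 0.97 = 2947
40–59: 1552 * 0.983 = 1526
60–79: 7618 * 0.967 = 7367
80+: 5415 * 0.952 + 3862 * 0.492 = 5155 + 1900 = 7055
Population now: 0–19=608, 20–39=2947, 40–59=1526, 60–79=7367, 80+=7055

608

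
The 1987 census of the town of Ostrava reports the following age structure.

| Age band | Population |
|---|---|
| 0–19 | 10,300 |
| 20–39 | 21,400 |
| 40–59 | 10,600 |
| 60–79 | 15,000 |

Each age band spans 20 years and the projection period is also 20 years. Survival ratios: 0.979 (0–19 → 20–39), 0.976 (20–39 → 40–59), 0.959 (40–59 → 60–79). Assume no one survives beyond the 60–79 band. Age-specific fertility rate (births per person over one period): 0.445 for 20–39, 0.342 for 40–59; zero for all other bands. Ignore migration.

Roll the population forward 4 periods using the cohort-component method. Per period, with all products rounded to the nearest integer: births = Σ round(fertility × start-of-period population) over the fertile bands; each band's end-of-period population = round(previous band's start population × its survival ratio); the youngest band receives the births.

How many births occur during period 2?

Let band 1 be 0–19 through band 4 = 60–79.
[period 1]
Births: 21400 × 0.445 = 9523, 10600 × 0.342 = 3625 ⇒ total 13148
Band 2: 10300 × 0.979 = 10084
Band 3: 21400 × 0.976 = 20886
Band 4: 10600 × 0.959 = 10165
→ [13148, 10084, 20886, 10165]
[period 2]
Births: 10084 × 0.445 = 4487, 20886 × 0.342 = 7143 ⇒ total 11630
Band 2: 13148 × 0.979 = 12872
Band 3: 10084 × 0.976 = 9842
Band 4: 20886 × 0.959 = 20030
→ [11630, 12872, 9842, 20030]

11630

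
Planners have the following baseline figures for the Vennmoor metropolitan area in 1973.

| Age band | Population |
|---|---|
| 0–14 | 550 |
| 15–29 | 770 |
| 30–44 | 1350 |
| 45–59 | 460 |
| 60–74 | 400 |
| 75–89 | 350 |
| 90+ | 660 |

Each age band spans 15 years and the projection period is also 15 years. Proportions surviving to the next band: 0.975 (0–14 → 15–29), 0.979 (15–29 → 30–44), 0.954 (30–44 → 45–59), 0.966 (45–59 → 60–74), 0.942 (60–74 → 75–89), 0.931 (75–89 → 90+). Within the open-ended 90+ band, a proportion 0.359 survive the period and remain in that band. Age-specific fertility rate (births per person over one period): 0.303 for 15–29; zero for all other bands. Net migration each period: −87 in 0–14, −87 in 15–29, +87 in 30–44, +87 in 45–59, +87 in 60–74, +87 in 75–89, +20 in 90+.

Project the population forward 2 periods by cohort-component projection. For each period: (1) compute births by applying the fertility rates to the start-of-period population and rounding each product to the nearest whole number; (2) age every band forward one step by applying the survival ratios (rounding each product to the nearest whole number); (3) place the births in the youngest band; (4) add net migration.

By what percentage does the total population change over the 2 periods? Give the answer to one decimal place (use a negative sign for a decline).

-7.9

Call the groups 1 to 7, youngest first.
After projecting period 1:
Births: 770 * 0.303 = 233
Group 2: 550 * 0.975 = 536
Group 3: 770 * 0.979 = 754
Group 4: 1350 * 0.954 = 1288
Group 5: 460 * 0.966 = 444
Group 6: 400 * 0.942 = 377
Group 7: 350 * 0.931 + 660 * 0.359 = 326 + 237 = 563
Net migration: Group 1 − 87 → 146; Group 2 − 87 → 449; Group 3 + 87 → 841; Group 4 + 87 → 1375; Group 5 + 87 → 531; Group 6 + 87 → 464; Group 7 + 20 → 583
→ [146, 449, 841, 1375, 531, 464, 583]
After projecting period 2:
Births: 449 * 0.303 = 136
Group 2: 146 * 0.975 = 142
Group 3: 449 * 0.979 = 440
Group 4: 841 * 0.954 = 802
Group 5: 1375 * 0.966 = 1328
Group 6: 531 * 0.942 = 500
Group 7: 464 * 0.931 + 583 * 0.359 = 432 + 209 = 641
Net migration: Group 1 − 87 → 49; Group 2 − 87 → 55; Group 3 + 87 → 527; Group 4 + 87 → 889; Group 5 + 87 → 1415; Group 6 + 87 → 587; Group 7 + 20 → 661
→ [49, 55, 527, 889, 1415, 587, 661]
Total: 4540 → 4183; change = -357; percentage change = -7.9%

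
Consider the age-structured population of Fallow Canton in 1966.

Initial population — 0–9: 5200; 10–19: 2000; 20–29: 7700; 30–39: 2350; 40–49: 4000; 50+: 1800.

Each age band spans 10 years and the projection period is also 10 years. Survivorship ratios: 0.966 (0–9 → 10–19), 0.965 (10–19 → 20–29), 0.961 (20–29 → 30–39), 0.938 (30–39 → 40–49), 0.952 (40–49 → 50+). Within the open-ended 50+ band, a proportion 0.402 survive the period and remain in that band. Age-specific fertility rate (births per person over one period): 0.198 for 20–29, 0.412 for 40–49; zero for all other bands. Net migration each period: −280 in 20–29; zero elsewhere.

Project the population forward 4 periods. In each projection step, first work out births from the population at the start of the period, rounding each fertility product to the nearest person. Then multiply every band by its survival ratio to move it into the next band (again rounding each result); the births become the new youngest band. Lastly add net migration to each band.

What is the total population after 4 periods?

[period 1]
Births: 7700 × 0.198 = 1525  |  4000 × 0.412 = 1648 → 3173
10–19: 5200 × 0.966 = 5023
20–29: 2000 × 0.965 = 1930
30–39: 7700 × 0.961 = 7400
40–49: 2350 × 0.938 = 2204
50+: 4000 × 0.952 + 1800 × 0.402 = 3808 + 724 = 4532
Net migration: 20–29 − 280 → 1650
Giving 3173 / 5023 / 1650 / 7400 / 2204 / 4532.
[period 2]
Births: 1650 × 0.198 = 327  |  2204 × 0.412 = 908 → 1235
10–19: 3173 × 0.966 = 3065
20–29: 5023 × 0.965 = 4847
30–39: 1650 × 0.961 = 1586
40–49: 7400 × 0.938 = 6941
50+: 2204 × 0.952 + 4532 × 0.402 = 2098 + 1822 = 3920
Net migration: 20–29 − 280 → 4567
Giving 1235 / 3065 / 4567 / 1586 / 6941 / 3920.
[period 3]
Births: 4567 × 0.198 = 904  |  6941 × 0.412 = 2860 → 3764
10–19: 1235 × 0.966 = 1193
20–29: 3065 × 0.965 = 2958
30–39: 4567 × 0.961 = 4389
40–49: 1586 × 0.938 = 1488
50+: 6941 × 0.952 + 3920 × 0.402 = 6608 + 1576 = 8184
Net migration: 20–29 − 280 → 2678
Giving 3764 / 1193 / 2678 / 4389 / 1488 / 8184.
[period 4]
Births: 2678 × 0.198 = 530  |  1488 × 0.412 = 613 → 1143
10–19: 3764 × 0.966 = 3636
20–29: 1193 × 0.965 = 1151
30–39: 2678 × 0.961 = 2574
40–49: 4389 × 0.938 = 4117
50+: 1488 × 0.952 + 8184 × 0.402 = 1417 + 3290 = 4707
Net migration: 20–29 − 280 → 871
Giving 1143 / 3636 / 871 / 2574 / 4117 / 4707.
Total after period 4: 1143 + 3636 + 871 + 2574 + 4117 + 4707 = 17048

17048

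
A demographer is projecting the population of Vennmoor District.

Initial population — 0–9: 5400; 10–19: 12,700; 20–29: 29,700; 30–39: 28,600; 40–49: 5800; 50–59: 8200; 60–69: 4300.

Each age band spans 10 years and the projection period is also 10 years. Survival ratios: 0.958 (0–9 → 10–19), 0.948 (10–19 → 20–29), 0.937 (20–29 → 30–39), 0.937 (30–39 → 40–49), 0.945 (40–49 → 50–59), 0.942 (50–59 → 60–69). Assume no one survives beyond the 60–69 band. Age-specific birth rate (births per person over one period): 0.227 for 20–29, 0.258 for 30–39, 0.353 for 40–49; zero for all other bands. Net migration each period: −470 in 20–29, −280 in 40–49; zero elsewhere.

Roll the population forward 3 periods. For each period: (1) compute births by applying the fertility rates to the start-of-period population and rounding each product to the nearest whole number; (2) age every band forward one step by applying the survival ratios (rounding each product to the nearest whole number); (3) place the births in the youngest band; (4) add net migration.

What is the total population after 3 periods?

Numbering the bands 1..7 from youngest to oldest:
Period 1.
Births: 29700 × 0.227 = 6742, 28600 × 0.258 = 7379, 5800 × 0.353 = 2047 — total 16168
Band 2: 5400 × 0.958 = 5173
Band 3: 12700 × 0.948 = 12040
Band 4: 29700 × 0.937 = 27829
Band 5: 28600 × 0.937 = 26798
Band 6: 5800 × 0.945 = 5481
Band 7: 8200 × 0.942 = 7724
Net migration: Band 3 − 470 → 11570; Band 5 − 280 → 26518
Giving 16168 / 5173 / 11570 / 27829 / 26518 / 5481 / 7724.
Period 2.
Births: 11570 × 0.227 = 2626, 27829 × 0.258 = 7180, 26518 × 0.353 = 9361 — total 19167
Band 2: 16168 × 0.958 = 15489
Band 3: 5173 × 0.948 = 4904
Band 4: 11570 × 0.937 = 10841
Band 5: 27829 × 0.937 = 26076
Band 6: 26518 × 0.945 = 25060
Band 7: 5481 × 0.942 = 5163
Net migration: Band 3 − 470 → 4434; Band 5 − 280 → 25796
Giving 19167 / 15489 / 4434 / 10841 / 25796 / 25060 / 5163.
Period 3.
Births: 4434 × 0.227 = 1007, 10841 × 0.258 = 2797, 25796 × 0.353 = 9106 — total 12910
Band 2: 19167 × 0.958 = 18362
Band 3: 15489 × 0.948 = 14684
Band 4: 4434 × 0.937 = 4155
Band 5: 10841 × 0.937 = 10158
Band 6: 25796 × 0.945 = 24377
Band 7: 25060 × 0.942 = 23607
Net migration: Band 3 − 470 → 14214; Band 5 − 280 → 9878
Giving 12910 / 18362 / 14214 / 4155 / 9878 / 24377 / 23607.
Total after period 3: 12910 + 18362 + 14214 + 4155 + 9878 + 24377 + 23607 = 107503

107503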